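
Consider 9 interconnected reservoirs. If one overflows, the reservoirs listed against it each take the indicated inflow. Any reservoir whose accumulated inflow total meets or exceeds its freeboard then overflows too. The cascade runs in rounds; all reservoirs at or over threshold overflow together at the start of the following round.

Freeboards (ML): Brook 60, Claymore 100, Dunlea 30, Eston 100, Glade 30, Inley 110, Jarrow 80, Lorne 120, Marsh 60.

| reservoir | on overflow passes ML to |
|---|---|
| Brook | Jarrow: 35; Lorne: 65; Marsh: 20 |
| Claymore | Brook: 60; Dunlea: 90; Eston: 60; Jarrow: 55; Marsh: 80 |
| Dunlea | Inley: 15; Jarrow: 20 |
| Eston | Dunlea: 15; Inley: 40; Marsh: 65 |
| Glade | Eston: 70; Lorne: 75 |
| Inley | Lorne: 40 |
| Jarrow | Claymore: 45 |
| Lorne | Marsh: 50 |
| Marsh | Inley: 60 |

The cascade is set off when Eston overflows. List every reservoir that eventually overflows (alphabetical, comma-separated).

Round 1 — Eston overflows (initial).
  Dunlea: +15 → 15 < 30
  Inley: +40 → 40 < 110
  Marsh: +65 → 65 ≥ 60
Round 2 — Marsh overflows.
  Inley: +60 → 100 < 110
No further overflows.

Eston, Marsh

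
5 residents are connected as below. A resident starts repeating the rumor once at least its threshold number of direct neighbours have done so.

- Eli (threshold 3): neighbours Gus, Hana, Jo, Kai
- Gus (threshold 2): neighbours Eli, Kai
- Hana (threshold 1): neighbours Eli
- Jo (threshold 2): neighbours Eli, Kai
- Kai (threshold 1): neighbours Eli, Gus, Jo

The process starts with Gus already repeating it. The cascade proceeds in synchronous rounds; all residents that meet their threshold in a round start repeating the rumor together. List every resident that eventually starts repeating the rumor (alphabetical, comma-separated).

Round 1 — Gus starts repeating the rumor (initial).
Round 2 — checking thresholds:
  Eli: 1 of 4 neighbours < 3, not yet.
  Kai: 1 of 3 neighbours ≥ 1, starts repeating the rumor.
Round 3 — no new spreads; cascade stops.

Gus, Kai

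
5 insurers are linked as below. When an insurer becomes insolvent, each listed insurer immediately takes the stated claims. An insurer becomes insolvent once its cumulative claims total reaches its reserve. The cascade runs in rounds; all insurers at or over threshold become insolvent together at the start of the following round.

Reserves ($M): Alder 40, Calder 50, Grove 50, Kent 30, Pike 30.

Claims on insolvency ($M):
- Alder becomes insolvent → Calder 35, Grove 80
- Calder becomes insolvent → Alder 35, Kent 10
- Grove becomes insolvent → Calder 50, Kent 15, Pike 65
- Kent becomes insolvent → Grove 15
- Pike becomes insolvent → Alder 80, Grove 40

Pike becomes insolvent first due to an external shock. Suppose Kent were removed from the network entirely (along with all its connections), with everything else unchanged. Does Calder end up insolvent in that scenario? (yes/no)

yes

With Kent removed:
Round 1 — Pike becomes insolvent (initial).
  Alder: +80 → 80 ≥ 40
  Grove: +40 → 40 < 50
Round 2 — Alder becomes insolvent.
  Calder: +35 → 35 < 50
  Grove: +80 → 120 ≥ 50
Round 3 — Grove becomes insolvent.
  Calder: +50 → 85 ≥ 50
Round 4 — Calder becomes insolvent.
No further insolvencies.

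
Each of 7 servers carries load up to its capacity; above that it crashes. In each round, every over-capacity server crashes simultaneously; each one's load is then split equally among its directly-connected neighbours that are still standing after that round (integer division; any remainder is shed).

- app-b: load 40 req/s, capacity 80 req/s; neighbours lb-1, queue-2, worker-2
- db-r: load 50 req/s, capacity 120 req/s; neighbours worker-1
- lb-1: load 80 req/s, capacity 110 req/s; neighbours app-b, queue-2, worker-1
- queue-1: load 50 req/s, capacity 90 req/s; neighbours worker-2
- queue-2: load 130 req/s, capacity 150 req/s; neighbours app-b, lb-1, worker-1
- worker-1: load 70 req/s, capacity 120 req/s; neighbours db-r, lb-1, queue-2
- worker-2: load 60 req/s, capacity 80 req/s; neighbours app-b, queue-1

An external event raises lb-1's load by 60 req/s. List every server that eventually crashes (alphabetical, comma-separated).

app-b, db-r, lb-1, queue-1, queue-2, worker-1, worker-2

Round 1 — lb-1 at 140 > 110. lb-1 crashes.
  lb-1 sheds 140 req/s to app-b, queue-2, worker-1: 46 each (2 lost).
    app-b: 40+46 = 86 > 80
    queue-2: 130+46 = 176 > 150
    worker-1: 70+46 = 116 ≤ 120
Round 2 — app-b, queue-2 crash.
  app-b sheds 86 req/s to worker-2: 86 each.
    worker-2: 60+86 = 146 > 80
  queue-2 sheds 176 req/s to worker-1: 176 each.
    worker-1: 116+176 = 292 > 120
Round 3 — worker-1, worker-2 crash.
  worker-1 sheds 292 req/s to db-r: 292 each.
    db-r: 50+292 = 342 > 120
  worker-2 sheds 146 req/s to queue-1: 146 each.
    queue-1: 50+146 = 196 > 90
Round 4 — db-r, queue-1 crash.
  db-r sheds 342 req/s: no online neighbours, lost.
  queue-1 sheds 196 req/s: no online neighbours, lost.
No further crashes.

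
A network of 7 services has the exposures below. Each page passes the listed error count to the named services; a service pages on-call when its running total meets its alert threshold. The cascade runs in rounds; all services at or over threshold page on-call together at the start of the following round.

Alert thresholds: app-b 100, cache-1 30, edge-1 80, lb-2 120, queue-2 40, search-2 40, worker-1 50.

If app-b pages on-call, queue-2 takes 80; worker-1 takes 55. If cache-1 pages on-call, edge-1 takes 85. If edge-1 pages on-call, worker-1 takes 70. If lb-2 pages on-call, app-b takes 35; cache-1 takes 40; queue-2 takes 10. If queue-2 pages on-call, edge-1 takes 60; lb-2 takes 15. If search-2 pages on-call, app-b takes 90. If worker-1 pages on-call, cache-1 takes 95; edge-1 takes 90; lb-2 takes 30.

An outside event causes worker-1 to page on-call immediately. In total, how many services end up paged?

Round 1 — worker-1 pages on-call (initial).
  cache-1: +95 → 95 ≥ 30
  edge-1: +90 → 90 ≥ 80
  lb-2: +30 → 30 < 120
Round 2 — cache-1, edge-1 page on-call.
No further pages.

3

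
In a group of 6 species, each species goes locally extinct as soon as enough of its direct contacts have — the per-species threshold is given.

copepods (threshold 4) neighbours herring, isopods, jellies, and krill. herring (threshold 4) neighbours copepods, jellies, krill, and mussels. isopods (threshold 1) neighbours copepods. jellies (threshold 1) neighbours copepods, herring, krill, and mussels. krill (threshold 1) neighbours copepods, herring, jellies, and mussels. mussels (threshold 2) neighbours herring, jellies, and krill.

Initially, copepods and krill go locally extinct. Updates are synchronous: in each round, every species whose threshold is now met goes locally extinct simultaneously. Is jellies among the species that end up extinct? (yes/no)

Round 1 — copepods, krill go locally extinct (initial).
Round 2 — checking thresholds:
  herring: 2 of 4 neighbours < 4, below threshold.
  isopods: 1 of 1 neighbours ≥ 1, goes locally extinct.
  jellies: 2 of 4 neighbours ≥ 1, goes locally extinct.
  mussels: 1 of 3 neighbours < 2, below threshold.
Round 3 — checking thresholds:
  herring: 3 of 4 neighbours < 4, below threshold.
  mussels: 2 of 3 neighbours ≥ 2, goes locally extinct.
Round 4 — checking thresholds:
  herring: 4 of 4 neighbours ≥ 4, goes locally extinct.
Round 5 — no new extinctions; cascade stops.

yes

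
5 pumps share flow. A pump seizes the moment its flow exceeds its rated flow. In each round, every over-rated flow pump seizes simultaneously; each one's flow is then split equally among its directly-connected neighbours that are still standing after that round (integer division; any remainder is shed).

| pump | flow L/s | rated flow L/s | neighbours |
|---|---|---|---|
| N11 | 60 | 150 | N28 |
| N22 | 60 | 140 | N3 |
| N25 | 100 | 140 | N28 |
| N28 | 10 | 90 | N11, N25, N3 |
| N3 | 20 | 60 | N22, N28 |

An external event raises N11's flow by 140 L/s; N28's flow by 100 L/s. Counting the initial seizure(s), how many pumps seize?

Round 1 — N11 at 200 > 150; N28 at 110 > 90. N11, N28 seize.
  N11 sheds 200 L/s: no online neighbours, lost.
  N28 sheds 110 L/s to N25, N3: 55 each.
    N25: 100+55 = 155 > 140
    N3: 20+55 = 75 > 60
Round 2 — N25, N3 seize.
  N25 sheds 155 L/s: no online neighbours, lost.
  N3 sheds 75 L/s to N22: 75 each.
    N22: 60+75 = 135 ≤ 140
No further seizures.

4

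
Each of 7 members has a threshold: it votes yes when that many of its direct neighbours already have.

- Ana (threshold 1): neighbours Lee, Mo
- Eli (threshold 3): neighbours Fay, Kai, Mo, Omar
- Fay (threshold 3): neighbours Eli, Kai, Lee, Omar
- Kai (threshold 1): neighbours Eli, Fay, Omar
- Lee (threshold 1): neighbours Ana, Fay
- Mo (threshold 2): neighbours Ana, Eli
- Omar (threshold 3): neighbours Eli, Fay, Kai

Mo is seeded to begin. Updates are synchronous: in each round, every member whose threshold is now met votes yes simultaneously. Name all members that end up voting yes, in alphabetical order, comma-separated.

Ana, Lee, Mo

Round 1 — Mo votes yes (initial).
Round 2 — checking thresholds:
  Ana: 1 of 2 neighbours ≥ 1, votes yes.
  Eli: 1 of 4 neighbours < 3, below threshold.
Round 3 — checking thresholds:
  Eli: 1 of 4 neighbours < 3, below threshold.
  Lee: 1 of 2 neighbours ≥ 1, votes yes.
Round 4 — no new yes votes; cascade stops.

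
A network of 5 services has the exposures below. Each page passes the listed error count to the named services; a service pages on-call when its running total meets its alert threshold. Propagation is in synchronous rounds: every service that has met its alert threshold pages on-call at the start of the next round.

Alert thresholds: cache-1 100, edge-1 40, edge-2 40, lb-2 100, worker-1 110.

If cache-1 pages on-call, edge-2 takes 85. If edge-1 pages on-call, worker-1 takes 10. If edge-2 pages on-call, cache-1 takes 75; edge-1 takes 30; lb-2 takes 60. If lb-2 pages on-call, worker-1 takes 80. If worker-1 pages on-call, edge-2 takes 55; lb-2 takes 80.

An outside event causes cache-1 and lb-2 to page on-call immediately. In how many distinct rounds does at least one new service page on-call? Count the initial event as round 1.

2

Round 1 — cache-1, lb-2 page on-call (initial).
  edge-2: +85 → 85 ≥ 40
  worker-1: +80 → 80 < 110
Round 2 — edge-2 pages on-call.
  edge-1: +30 → 30 < 40
No further pages.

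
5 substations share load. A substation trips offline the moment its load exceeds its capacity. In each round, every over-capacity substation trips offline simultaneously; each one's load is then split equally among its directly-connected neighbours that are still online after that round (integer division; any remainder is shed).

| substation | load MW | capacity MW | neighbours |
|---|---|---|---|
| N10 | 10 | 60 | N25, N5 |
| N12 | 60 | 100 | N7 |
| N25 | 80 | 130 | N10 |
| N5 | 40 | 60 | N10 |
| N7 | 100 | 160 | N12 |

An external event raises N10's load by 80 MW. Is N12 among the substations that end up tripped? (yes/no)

no

Round 1 — N10 at 90 > 60. N10 trips offline.
  N10 sheds 90 MW to N25, N5: 45 each.
    N25: 80+45 = 125 ≤ 130
    N5: 40+45 = 85 > 60
Round 2 — N5 trips offline.
  N5 sheds 85 MW: no online neighbours, lost.
No further trips.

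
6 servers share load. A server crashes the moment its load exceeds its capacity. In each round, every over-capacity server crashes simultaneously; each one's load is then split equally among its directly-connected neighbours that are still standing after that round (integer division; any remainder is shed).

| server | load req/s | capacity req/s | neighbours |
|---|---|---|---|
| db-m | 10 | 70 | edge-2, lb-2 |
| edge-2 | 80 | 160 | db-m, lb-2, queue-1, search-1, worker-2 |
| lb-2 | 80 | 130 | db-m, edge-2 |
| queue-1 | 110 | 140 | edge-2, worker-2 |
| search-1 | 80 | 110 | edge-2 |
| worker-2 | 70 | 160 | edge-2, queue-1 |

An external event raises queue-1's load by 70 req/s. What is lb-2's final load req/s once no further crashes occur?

Round 1 — queue-1 at 180 > 140. queue-1 crashes.
  queue-1 sheds 180 req/s to edge-2, worker-2: 90 each.
    edge-2: 80+90 = 170 > 160
    worker-2: 70+90 = 160 ≤ 160
Round 2 — edge-2 crashes.
  edge-2 sheds 170 req/s to db-m, lb-2, search-1, worker-2: 42 each (2 lost).
    db-m: 10+42 = 52 ≤ 70
    lb-2: 80+42 = 122 ≤ 130
    search-1: 80+42 = 122 > 110
    worker-2: 160+42 = 202 > 160
Round 3 — search-1, worker-2 crash.
  search-1 sheds 122 req/s: no online neighbours, lost.
  worker-2 sheds 202 req/s: no online neighbours, lost.
No further crashes.

122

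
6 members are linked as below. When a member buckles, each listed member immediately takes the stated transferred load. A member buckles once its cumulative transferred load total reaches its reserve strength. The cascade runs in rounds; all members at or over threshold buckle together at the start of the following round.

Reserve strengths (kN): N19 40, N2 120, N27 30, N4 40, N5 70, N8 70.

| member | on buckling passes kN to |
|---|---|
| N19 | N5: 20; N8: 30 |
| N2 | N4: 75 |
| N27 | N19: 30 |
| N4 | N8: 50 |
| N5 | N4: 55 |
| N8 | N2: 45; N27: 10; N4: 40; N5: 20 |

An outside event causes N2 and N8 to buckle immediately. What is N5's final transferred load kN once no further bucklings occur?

20

Round 1 — N2, N8 buckle (initial).
  N27: +10 → 10 < 30
  N4: +75+40 → 115 ≥ 40
  N5: +20 → 20 < 70
Round 2 — N4 buckles.
No further bucklings.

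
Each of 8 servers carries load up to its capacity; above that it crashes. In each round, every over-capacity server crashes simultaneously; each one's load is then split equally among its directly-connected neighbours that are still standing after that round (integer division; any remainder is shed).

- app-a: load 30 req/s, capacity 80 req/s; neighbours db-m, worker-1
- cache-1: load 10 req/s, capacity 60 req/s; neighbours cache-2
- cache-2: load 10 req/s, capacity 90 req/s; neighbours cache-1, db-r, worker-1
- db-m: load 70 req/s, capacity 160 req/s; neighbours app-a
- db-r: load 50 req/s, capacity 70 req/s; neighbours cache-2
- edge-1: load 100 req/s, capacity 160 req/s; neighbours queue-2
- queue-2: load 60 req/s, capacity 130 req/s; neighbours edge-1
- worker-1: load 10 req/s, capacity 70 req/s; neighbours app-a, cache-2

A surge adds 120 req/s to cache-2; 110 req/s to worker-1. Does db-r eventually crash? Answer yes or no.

yes

Round 1 — cache-2 at 130 > 90; worker-1 at 120 > 70. cache-2, worker-1 crash.
  cache-2 sheds 130 req/s to cache-1, db-r: 65 each.
    cache-1: 10+65 = 75 > 60
    db-r: 50+65 = 115 > 70
  worker-1 sheds 120 req/s to app-a: 120 each.
    app-a: 30+120 = 150 > 80
Round 2 — app-a, cache-1, db-r crash.
  app-a sheds 150 req/s to db-m: 150 each.
    db-m: 70+150 = 220 > 160
  cache-1 sheds 75 req/s: no online neighbours, lost.
  db-r sheds 115 req/s: no online neighbours, lost.
Round 3 — db-m crashes.
  db-m sheds 220 req/s: no online neighbours, lost.
No further crashes.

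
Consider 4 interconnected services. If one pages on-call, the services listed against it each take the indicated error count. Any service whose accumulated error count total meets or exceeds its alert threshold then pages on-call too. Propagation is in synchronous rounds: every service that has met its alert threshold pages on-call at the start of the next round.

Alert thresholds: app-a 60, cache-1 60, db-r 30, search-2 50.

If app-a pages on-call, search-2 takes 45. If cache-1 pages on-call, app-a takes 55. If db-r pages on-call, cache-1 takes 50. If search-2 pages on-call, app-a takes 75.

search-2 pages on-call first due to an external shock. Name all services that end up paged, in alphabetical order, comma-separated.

app-a, search-2

Round 1 — search-2 pages on-call (initial).
  app-a: +75 → 75 ≥ 60
Round 2 — app-a pages on-call.
No further pages.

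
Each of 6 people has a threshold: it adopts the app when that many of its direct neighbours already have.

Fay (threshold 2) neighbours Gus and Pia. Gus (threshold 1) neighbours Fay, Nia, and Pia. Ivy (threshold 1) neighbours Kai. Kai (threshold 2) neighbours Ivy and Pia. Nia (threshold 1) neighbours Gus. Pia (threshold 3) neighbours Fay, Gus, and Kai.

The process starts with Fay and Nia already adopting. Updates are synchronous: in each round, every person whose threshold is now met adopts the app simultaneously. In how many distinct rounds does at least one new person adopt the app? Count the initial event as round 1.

2

Round 1 — Fay, Nia adopt the app (initial).
Round 2 — checking thresholds:
  Gus: 2 of 3 neighbours ≥ 1, adopts the app.
  Pia: 1 of 3 neighbours < 3, not yet.
Round 3 — no new adoptions; cascade stops.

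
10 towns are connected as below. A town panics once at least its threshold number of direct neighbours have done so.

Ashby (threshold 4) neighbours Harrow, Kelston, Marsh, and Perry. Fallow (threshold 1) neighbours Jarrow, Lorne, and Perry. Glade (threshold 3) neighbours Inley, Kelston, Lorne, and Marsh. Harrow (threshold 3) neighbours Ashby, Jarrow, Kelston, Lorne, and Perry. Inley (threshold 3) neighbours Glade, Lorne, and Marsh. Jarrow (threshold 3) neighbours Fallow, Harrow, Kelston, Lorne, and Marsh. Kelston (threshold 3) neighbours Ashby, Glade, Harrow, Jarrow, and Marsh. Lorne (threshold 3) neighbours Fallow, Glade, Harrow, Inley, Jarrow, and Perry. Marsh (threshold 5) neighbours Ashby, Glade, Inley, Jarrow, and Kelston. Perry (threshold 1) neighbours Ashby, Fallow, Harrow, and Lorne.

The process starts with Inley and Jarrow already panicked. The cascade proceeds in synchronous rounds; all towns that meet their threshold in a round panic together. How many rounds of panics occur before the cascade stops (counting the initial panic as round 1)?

Round 1 — Inley, Jarrow panic (initial).
Round 2 — checking thresholds:
  Fallow: 1 of 3 neighbours ≥ 1, panics.
  Glade: 1 of 4 neighbours < 3, not yet.
  Harrow: 1 of 5 neighbours < 3, not yet.
  Kelston: 1 of 5 neighbours < 3, not yet.
  Lorne: 2 of 6 neighbours < 3, not yet.
  Marsh: 2 of 5 neighbours < 5, not yet.
Round 3 — checking thresholds:
  Glade: 1 of 4 neighbours < 3, not yet.
  Harrow: 1 of 5 neighbours < 3, not yet.
  Kelston: 1 of 5 neighbours < 3, not yet.
  Lorne: 3 of 6 neighbours ≥ 3, panics.
  Marsh: 2 of 5 neighbours < 5, not yet.
  Perry: 1 of 4 neighbours ≥ 1, panics.
Round 4 — checking thresholds:
  Ashby: 1 of 4 neighbours < 4, not yet.
  Glade: 2 of 4 neighbours < 3, not yet.
  Harrow: 3 of 5 neighbours ≥ 3, panics.
  Kelston: 1 of 5 neighbours < 3, not yet.
  Marsh: 2 of 5 neighbours < 5, not yet.
Round 5 — no new panics; cascade stops.

4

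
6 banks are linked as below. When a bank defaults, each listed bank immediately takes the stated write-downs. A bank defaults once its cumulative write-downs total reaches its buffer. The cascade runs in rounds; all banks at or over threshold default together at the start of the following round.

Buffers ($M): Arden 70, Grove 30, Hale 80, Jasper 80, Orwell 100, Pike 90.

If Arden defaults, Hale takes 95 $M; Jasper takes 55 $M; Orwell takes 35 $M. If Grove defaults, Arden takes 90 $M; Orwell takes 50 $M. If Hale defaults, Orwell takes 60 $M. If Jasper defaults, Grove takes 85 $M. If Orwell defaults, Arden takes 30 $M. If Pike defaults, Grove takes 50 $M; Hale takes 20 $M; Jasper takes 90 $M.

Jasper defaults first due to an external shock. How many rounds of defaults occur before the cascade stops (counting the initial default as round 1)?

5

Round 1 — Jasper defaults (initial).
  Grove: +85 → 85 ≥ 30
Round 2 — Grove defaults.
  Arden: +90 → 90 ≥ 70
  Orwell: +50 → 50 < 100
Round 3 — Arden defaults.
  Hale: +95 → 95 ≥ 80
  Orwell: +35 → 85 < 100
Round 4 — Hale defaults.
  Orwell: +60 → 145 ≥ 100
Round 5 — Orwell defaults.
No further defaults.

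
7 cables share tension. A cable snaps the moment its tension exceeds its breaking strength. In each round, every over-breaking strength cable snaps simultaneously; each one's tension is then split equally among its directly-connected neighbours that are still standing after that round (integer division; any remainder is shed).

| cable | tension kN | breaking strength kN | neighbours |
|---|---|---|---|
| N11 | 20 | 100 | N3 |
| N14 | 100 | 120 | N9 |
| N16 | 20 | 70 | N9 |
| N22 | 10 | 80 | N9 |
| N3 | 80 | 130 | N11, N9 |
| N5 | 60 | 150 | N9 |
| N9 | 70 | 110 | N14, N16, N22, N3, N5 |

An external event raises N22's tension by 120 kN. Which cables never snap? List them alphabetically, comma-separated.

N11, N16, N3, N5

Round 1 — N22 at 130 > 80. N22 snaps.
  N22 sheds 130 kN to N9: 130 each.
    N9: 70+130 = 200 > 110
Round 2 — N9 snaps.
  N9 sheds 200 kN to N14, N16, N3, N5: 50 each.
    N14: 100+50 = 150 > 120
    N16: 20+50 = 70 ≤ 70
    N3: 80+50 = 130 ≤ 130
    N5: 60+50 = 110 ≤ 150
Round 3 — N14 snaps.
  N14 sheds 150 kN: no online neighbours, lost.
No further breaks.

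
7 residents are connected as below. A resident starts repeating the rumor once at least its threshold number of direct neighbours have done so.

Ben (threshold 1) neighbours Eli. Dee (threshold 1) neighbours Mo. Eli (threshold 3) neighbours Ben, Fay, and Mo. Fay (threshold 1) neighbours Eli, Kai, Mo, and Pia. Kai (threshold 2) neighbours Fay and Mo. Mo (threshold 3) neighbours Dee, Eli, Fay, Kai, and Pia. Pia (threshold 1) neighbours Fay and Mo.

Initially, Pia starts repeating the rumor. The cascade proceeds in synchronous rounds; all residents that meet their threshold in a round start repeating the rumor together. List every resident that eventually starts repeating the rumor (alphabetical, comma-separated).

Round 1 — Pia starts repeating the rumor (initial).
Round 2 — checking thresholds:
  Fay: 1 of 4 neighbours ≥ 1, starts repeating the rumor.
  Mo: 1 of 5 neighbours < 3, not yet.
Round 3 — no new spreads; cascade stops.

Fay, Pia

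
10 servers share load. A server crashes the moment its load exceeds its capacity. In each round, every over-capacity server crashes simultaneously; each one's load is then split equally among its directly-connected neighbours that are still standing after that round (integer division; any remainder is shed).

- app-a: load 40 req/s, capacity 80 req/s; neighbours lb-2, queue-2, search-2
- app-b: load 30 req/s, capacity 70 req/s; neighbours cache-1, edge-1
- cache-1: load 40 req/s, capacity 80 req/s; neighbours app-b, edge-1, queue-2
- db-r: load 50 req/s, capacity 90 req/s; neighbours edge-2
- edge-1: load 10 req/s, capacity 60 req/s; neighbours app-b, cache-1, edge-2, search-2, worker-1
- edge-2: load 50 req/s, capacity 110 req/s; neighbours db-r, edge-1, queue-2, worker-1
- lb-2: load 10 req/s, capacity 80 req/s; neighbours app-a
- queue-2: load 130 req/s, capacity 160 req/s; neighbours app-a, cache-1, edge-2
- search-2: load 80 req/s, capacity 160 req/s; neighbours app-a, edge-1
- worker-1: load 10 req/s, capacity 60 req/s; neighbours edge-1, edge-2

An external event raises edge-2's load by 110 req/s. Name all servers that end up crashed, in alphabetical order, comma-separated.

app-a, app-b, cache-1, edge-1, edge-2, queue-2, search-2, worker-1

Round 1 — edge-2 at 160 > 110. edge-2 crashes.
  edge-2 sheds 160 req/s to db-r, edge-1, queue-2, worker-1: 40 each.
    db-r: 50+40 = 90 ≤ 90
    edge-1: 10+40 = 50 ≤ 60
    queue-2: 130+40 = 170 > 160
    worker-1: 10+40 = 50 ≤ 60
Round 2 — queue-2 crashes.
  queue-2 sheds 170 req/s to app-a, cache-1: 85 each.
    app-a: 40+85 = 125 > 80
    cache-1: 40+85 = 125 > 80
Round 3 — app-a, cache-1 crash.
  app-a sheds 125 req/s to lb-2, search-2: 62 each (1 lost).
    lb-2: 10+62 = 72 ≤ 80
    search-2: 80+62 = 142 ≤ 160
  cache-1 sheds 125 req/s to app-b, edge-1: 62 each (1 lost).
    app-b: 30+62 = 92 > 70
    edge-1: 50+62 = 112 > 60
Round 4 — app-b, edge-1 crash.
  app-b sheds 92 req/s: no online neighbours, lost.
  edge-1 sheds 112 req/s to search-2, worker-1: 56 each.
    search-2: 142+56 = 198 > 160
    worker-1: 50+56 = 106 > 60
Round 5 — search-2, worker-1 crash.
  search-2 sheds 198 req/s: no online neighbours, lost.
  worker-1 sheds 106 req/s: no online neighbours, lost.
No further crashes.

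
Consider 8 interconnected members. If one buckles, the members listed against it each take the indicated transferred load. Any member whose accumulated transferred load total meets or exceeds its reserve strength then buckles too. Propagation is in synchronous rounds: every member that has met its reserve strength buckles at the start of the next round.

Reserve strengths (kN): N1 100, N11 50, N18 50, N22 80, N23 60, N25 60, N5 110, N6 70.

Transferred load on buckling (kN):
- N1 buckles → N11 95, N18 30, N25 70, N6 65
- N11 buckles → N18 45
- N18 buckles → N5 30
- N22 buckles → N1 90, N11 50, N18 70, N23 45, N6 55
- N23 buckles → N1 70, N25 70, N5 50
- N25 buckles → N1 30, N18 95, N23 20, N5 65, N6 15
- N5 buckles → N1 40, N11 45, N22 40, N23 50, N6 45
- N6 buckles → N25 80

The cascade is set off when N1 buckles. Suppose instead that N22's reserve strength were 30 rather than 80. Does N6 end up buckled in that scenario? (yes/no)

With N22's reserve strength at 30:
Round 1 — N1 buckles (initial).
  N11: +95 → 95 ≥ 50
  N18: +30 → 30 < 50
  N25: +70 → 70 ≥ 60
  N6: +65 → 65 < 70
Round 2 — N11, N25 buckle.
  N18: +45+95 → 170 ≥ 50
  N23: +20 → 20 < 60
  N5: +65 → 65 < 110
  N6: +15 → 80 ≥ 70
Round 3 — N18, N6 buckle.
  N5: +30 → 95 < 110
No further bucklings.

yes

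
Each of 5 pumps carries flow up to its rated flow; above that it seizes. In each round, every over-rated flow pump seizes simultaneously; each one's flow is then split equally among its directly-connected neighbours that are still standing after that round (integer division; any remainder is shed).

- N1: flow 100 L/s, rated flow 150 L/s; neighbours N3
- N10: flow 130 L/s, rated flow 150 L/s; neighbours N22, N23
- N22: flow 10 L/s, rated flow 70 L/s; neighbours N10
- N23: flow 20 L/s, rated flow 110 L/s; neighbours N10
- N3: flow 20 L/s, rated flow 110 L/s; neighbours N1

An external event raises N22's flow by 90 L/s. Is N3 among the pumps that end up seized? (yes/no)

no

Round 1 — N22 at 100 > 70. N22 seizes.
  N22 sheds 100 L/s to N10: 100 each.
    N10: 130+100 = 230 > 150
Round 2 — N10 seizes.
  N10 sheds 230 L/s to N23: 230 each.
    N23: 20+230 = 250 > 110
Round 3 — N23 seizes.
  N23 sheds 250 L/s: no online neighbours, lost.
No further seizures.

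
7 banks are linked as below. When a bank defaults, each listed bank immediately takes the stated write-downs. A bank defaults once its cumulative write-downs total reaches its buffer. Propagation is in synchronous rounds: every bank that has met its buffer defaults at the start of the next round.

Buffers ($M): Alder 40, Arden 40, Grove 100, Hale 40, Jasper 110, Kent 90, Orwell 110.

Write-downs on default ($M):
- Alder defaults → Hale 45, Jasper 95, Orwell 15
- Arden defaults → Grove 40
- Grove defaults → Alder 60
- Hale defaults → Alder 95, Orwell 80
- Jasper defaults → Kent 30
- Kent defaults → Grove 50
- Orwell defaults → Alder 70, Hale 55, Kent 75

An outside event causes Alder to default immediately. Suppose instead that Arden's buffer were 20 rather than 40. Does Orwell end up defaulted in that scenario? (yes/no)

With Arden's buffer at 20:
Round 1 — Alder defaults (initial).
  Hale: +45 → 45 ≥ 40
  Jasper: +95 → 95 < 110
  Orwell: +15 → 15 < 110
Round 2 — Hale defaults.
  Orwell: +80 → 95 < 110
No further defaults.

no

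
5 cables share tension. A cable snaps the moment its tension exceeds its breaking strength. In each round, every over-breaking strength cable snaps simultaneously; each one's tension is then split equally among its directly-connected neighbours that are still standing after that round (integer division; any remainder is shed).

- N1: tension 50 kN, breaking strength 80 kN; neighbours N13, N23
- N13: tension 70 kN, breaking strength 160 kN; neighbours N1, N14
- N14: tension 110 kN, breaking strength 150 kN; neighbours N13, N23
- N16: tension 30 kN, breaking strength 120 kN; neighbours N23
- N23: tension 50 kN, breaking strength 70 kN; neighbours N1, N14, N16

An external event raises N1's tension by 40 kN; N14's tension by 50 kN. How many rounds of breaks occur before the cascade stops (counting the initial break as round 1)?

3

Round 1 — N1 at 90 > 80; N14 at 160 > 150. N1, N14 snap.
  N1 sheds 90 kN to N13, N23: 45 each.
    N13: 70+45 = 115 ≤ 160
    N23: 50+45 = 95 > 70
  N14 sheds 160 kN to N13, N23: 80 each.
    N13: 115+80 = 195 > 160
    N23: 95+80 = 175 > 70
Round 2 — N13, N23 snap.
  N13 sheds 195 kN: no online neighbours, lost.
  N23 sheds 175 kN to N16: 175 each.
    N16: 30+175 = 205 > 120
Round 3 — N16 snaps.
  N16 sheds 205 kN: no online neighbours, lost.
No further breaks.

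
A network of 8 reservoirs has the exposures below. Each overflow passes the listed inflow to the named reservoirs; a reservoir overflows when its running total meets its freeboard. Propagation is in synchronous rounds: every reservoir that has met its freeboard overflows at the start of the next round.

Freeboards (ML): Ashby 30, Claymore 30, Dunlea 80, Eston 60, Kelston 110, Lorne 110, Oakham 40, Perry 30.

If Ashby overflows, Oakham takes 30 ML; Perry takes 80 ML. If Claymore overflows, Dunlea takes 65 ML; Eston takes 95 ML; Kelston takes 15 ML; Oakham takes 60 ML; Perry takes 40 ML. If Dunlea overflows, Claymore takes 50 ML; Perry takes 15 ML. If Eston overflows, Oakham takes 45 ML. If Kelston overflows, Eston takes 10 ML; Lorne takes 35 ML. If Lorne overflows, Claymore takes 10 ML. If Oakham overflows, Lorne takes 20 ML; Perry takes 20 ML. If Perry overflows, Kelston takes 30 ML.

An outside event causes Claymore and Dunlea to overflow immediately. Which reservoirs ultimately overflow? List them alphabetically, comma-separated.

Round 1 — Claymore, Dunlea overflow (initial).
  Eston: +95 → 95 ≥ 60
  Kelston: +15 → 15 < 110
  Oakham: +60 → 60 ≥ 40
  Perry: +40+15 → 55 ≥ 30
Round 2 — Eston, Oakham, Perry overflow.
  Kelston: +30 → 45 < 110
  Lorne: +20 → 20 < 110
No further overflows.

Claymore, Dunlea, Eston, Oakham, Perry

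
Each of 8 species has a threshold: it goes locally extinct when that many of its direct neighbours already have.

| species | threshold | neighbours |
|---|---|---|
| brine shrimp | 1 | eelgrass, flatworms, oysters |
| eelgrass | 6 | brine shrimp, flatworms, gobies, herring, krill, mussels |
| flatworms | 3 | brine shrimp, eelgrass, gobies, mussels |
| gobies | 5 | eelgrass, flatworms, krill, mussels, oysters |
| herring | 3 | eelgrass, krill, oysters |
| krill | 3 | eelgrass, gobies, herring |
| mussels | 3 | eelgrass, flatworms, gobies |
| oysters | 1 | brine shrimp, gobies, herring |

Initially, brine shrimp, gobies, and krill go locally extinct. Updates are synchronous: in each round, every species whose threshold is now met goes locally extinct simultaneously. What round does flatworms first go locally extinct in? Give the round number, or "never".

Round 1 — brine shrimp, gobies, krill go locally extinct (initial).
Round 2 — checking thresholds:
  eelgrass: 3 of 6 neighbours < 6, not yet.
  flatworms: 2 of 4 neighbours < 3, not yet.
  herring: 1 of 3 neighbours < 3, not yet.
  mussels: 1 of 3 neighbours < 3, not yet.
  oysters: 2 of 3 neighbours ≥ 1, goes locally extinct.
Round 3 — no new extinctions; cascade stops.

never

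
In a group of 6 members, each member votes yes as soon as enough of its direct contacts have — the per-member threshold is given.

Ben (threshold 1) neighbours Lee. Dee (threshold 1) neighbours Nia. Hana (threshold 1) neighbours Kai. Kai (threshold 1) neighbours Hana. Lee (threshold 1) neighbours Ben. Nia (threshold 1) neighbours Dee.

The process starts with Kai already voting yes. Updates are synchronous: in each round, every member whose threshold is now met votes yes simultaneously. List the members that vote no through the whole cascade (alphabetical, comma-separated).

Ben, Dee, Lee, Nia

Round 1 — Kai votes yes (initial).
Round 2 — checking thresholds:
  Hana: 1 of 1 neighbours ≥ 1, votes yes.
Round 3 — no new yes votes; cascade stops.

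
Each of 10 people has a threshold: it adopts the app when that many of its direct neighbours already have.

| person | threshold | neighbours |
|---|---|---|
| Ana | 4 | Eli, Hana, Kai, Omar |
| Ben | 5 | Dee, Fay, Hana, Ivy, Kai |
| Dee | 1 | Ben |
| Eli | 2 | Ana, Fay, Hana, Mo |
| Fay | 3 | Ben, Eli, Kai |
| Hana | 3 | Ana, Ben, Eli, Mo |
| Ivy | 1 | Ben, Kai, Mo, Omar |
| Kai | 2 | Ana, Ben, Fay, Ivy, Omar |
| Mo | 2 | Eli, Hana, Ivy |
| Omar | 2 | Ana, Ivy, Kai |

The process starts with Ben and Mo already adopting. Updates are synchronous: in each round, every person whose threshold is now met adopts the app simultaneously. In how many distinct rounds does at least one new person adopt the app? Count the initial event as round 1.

4

Round 1 — Ben, Mo adopt the app (initial).
Round 2 — checking thresholds:
  Dee: 1 of 1 neighbours ≥ 1, adopts the app.
  Eli: 1 of 4 neighbours < 2, below threshold.
  Fay: 1 of 3 neighbours < 3, below threshold.
  Hana: 2 of 4 neighbours < 3, below threshold.
  Ivy: 2 of 4 neighbours ≥ 1, adopts the app.
  Kai: 1 of 5 neighbours < 2, below threshold.
Round 3 — checking thresholds:
  Eli: 1 of 4 neighbours < 2, below threshold.
  Fay: 1 of 3 neighbours < 3, below threshold.
  Hana: 2 of 4 neighbours < 3, below threshold.
  Kai: 2 of 5 neighbours ≥ 2, adopts the app.
  Omar: 1 of 3 neighbours < 2, below threshold.
Round 4 — checking thresholds:
  Ana: 1 of 4 neighbours < 4, below threshold.
  Eli: 1 of 4 neighbours < 2, below threshold.
  Fay: 2 of 3 neighbours < 3, below threshold.
  Hana: 2 of 4 neighbours < 3, below threshold.
  Omar: 2 of 3 neighbours ≥ 2, adopts the app.
Round 5 — no new adoptions; cascade stops.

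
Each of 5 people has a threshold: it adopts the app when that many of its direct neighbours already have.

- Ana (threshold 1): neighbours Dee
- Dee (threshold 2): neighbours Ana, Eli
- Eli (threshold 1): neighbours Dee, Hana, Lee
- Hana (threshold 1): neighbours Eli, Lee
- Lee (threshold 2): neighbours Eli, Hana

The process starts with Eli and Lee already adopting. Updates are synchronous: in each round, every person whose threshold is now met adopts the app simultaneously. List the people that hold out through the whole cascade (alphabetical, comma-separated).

Round 1 — Eli, Lee adopt the app (initial).
Round 2 — checking thresholds:
  Dee: 1 of 2 neighbours < 2, below threshold.
  Hana: 2 of 2 neighbours ≥ 1, adopts the app.
Round 3 — no new adoptions; cascade stops.

Ana, Dee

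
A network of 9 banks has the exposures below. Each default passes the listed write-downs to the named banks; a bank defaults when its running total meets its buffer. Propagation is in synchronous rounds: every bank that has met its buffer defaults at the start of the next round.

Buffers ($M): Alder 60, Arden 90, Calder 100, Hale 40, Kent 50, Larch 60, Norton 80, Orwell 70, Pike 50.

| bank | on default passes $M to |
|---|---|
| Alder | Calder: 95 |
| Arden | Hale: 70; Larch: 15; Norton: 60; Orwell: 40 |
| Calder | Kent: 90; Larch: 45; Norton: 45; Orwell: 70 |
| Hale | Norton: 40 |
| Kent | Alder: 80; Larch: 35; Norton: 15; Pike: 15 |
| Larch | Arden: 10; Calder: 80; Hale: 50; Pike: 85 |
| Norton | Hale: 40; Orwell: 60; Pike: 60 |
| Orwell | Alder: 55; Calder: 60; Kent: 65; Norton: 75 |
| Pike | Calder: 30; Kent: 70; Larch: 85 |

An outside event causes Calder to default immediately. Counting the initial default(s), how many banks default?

Round 1 — Calder defaults (initial).
  Kent: +90 → 90 ≥ 50
  Larch: +45 → 45 < 60
  Norton: +45 → 45 < 80
  Orwell: +70 → 70 ≥ 70
Round 2 — Kent, Orwell default.
  Alder: +80+55 → 135 ≥ 60
  Larch: +35 → 80 ≥ 60
  Norton: +15+75 → 135 ≥ 80
  Pike: +15 → 15 < 50
Round 3 — Alder, Larch, Norton default.
  Arden: +10 → 10 < 90
  Hale: +50+40 → 90 ≥ 40
  Pike: +85+60 → 160 ≥ 50
Round 4 — Hale, Pike default.
No further defaults.

8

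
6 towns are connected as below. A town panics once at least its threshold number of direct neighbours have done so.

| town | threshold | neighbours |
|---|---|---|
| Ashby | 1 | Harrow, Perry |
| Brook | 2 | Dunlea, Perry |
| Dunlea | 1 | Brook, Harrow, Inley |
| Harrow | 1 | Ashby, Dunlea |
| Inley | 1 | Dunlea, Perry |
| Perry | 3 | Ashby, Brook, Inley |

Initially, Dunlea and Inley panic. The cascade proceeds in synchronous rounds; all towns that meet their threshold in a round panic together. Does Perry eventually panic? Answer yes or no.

Round 1 — Dunlea, Inley panic (initial).
Round 2 — checking thresholds:
  Brook: 1 of 2 neighbours < 2, holds.
  Harrow: 1 of 2 neighbours ≥ 1, panics.
  Perry: 1 of 3 neighbours < 3, holds.
Round 3 — checking thresholds:
  Ashby: 1 of 2 neighbours ≥ 1, panics.
  Brook: 1 of 2 neighbours < 2, holds.
  Perry: 1 of 3 neighbours < 3, holds.
Round 4 — no new panics; cascade stops.

no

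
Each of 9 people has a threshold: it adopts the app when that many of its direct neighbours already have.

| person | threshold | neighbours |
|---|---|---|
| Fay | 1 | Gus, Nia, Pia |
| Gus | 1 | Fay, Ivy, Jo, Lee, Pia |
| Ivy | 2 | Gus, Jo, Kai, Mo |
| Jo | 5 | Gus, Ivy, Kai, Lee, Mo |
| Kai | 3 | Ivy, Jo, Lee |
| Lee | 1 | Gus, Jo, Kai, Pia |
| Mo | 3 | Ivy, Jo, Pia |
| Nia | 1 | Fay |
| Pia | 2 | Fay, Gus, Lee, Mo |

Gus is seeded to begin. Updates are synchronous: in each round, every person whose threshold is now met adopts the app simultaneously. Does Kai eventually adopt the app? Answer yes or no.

Round 1 — Gus adopts the app (initial).
Round 2 — checking thresholds:
  Fay: 1 of 3 neighbours ≥ 1, adopts the app.
  Ivy: 1 of 4 neighbours < 2, not yet.
  Jo: 1 of 5 neighbours < 5, not yet.
  Lee: 1 of 4 neighbours ≥ 1, adopts the app.
  Pia: 1 of 4 neighbours < 2, not yet.
Round 3 — checking thresholds:
  Ivy: 1 of 4 neighbours < 2, not yet.
  Jo: 2 of 5 neighbours < 5, not yet.
  Kai: 1 of 3 neighbours < 3, not yet.
  Nia: 1 of 1 neighbours ≥ 1, adopts the app.
  Pia: 3 of 4 neighbours ≥ 2, adopts the app.
Round 4 — no new adoptions; cascade stops.

no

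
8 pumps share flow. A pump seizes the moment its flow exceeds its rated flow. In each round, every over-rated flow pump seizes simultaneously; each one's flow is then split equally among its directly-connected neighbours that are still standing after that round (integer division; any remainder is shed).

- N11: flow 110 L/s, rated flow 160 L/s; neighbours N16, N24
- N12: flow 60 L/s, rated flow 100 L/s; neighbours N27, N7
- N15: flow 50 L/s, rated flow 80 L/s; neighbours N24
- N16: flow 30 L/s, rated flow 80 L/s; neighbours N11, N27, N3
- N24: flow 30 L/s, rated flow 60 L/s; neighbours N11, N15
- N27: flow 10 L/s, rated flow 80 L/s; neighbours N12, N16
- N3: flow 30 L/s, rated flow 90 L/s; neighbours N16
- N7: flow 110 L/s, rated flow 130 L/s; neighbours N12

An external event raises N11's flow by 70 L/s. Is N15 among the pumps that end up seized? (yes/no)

Round 1 — N11 at 180 > 160. N11 seizes.
  N11 sheds 180 L/s to N16, N24: 90 each.
    N16: 30+90 = 120 > 80
    N24: 30+90 = 120 > 60
Round 2 — N16, N24 seize.
  N16 sheds 120 L/s to N27, N3: 60 each.
    N27: 10+60 = 70 ≤ 80
    N3: 30+60 = 90 ≤ 90
  N24 sheds 120 L/s to N15: 120 each.
    N15: 50+120 = 170 > 80
Round 3 — N15 seizes.
  N15 sheds 170 L/s: no online neighbours, lost.
No further seizures.

yes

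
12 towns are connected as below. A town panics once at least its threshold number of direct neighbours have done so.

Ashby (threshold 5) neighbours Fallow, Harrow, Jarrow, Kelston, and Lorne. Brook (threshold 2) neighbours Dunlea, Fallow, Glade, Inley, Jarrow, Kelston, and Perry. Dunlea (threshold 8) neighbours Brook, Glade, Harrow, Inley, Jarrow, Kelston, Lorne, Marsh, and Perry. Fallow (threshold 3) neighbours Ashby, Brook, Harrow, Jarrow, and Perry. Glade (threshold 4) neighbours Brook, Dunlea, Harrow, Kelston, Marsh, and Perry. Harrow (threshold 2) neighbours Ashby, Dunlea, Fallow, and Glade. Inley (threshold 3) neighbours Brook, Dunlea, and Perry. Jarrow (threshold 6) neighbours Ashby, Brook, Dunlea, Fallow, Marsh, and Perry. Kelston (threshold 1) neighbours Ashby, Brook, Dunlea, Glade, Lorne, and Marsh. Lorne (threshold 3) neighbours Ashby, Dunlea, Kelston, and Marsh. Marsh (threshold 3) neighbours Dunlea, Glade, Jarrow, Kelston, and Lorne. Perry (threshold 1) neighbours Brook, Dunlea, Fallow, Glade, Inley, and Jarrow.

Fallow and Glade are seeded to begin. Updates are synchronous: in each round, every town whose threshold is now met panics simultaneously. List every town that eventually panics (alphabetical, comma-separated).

Brook, Fallow, Glade, Harrow, Kelston, Perry

Round 1 — Fallow, Glade panic (initial).
Round 2 — checking thresholds:
  Ashby: 1 of 5 neighbours < 5, below threshold.
  Brook: 2 of 7 neighbours ≥ 2, panics.
  Dunlea: 1 of 9 neighbours < 8, below threshold.
  Harrow: 2 of 4 neighbours ≥ 2, panics.
  Jarrow: 1 of 6 neighbours < 6, below threshold.
  Kelston: 1 of 6 neighbours ≥ 1, panics.
  Marsh: 1 of 5 neighbours < 3, below threshold.
  Perry: 2 of 6 neighbours ≥ 1, panics.
Round 3 — no new panics; cascade stops.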